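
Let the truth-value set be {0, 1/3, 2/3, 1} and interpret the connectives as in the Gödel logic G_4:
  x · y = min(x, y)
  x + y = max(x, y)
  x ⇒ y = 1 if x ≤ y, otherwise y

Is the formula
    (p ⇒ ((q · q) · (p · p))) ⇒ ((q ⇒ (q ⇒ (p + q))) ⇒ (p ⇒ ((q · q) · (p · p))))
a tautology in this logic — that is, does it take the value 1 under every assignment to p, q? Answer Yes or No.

Yes

p = 0, q = 0 ↦ 1
p = 0, q = 1/3 ↦ 1
p = 0, q = 2/3 ↦ 1
p = 0, q = 1 ↦ 1
p = 1/3, q = 0 ↦ 1
p = 1/3, q = 1/3 ↦ 1
p = 1/3, q = 2/3 ↦ 1
p = 1/3, q = 1 ↦ 1
p = 2/3, q = 0 ↦ 1
p = 2/3, q = 1/3 ↦ 1
p = 2/3, q = 2/3 ↦ 1
p = 2/3, q = 1 ↦ 1
p = 1, q = 0 ↦ 1
p = 1, q = 1/3 ↦ 1
p = 1, q = 2/3 ↦ 1
p = 1, q = 1 ↦ 1
Every assignment gives a value ≥ 1.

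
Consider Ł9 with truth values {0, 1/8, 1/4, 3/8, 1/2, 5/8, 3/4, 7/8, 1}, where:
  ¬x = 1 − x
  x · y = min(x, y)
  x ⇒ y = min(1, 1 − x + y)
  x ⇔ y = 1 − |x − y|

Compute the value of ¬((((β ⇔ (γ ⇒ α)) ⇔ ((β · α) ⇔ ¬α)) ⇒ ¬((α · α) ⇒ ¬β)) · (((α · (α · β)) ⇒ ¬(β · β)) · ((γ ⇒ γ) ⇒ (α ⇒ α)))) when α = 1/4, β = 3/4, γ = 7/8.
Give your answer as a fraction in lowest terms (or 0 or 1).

γ ⇒ α = 7/8 ⇒ 1/4 = 3/8
β ⇔ (γ ⇒ α) = 3/4 ⇔ 3/8 = 5/8
β · α = 3/4 · 1/4 = 1/4
¬α = ¬1/4 = 3/4
(β · α) ⇔ ¬α = 1/4 ⇔ 3/4 = 1/2
(β ⇔ (γ ⇒ α)) ⇔ ((β · α) ⇔ ¬α) = 5/8 ⇔ 1/2 = 7/8
α · α = 1/4 · 1/4 = 1/4
¬β = ¬3/4 = 1/4
(α · α) ⇒ ¬β = 1/4 ⇒ 1/4 = 1
¬((α · α) ⇒ ¬β) = ¬1 = 0
((β ⇔ (γ ⇒ α)) ⇔ ((β · α) ⇔ ¬α)) ⇒ ¬((α · α) ⇒ ¬β) = 7/8 ⇒ 0 = 1/8
α · β = 1/4 · 3/4 = 1/4
α · (α · β) = 1/4 · 1/4 = 1/4
β · β = 3/4 · 3/4 = 3/4
¬(β · β) = ¬3/4 = 1/4
(α · (α · β)) ⇒ ¬(β · β) = 1/4 ⇒ 1/4 = 1
γ ⇒ γ = 7/8 ⇒ 7/8 = 1
α ⇒ α = 1/4 ⇒ 1/4 = 1
(γ ⇒ γ) ⇒ (α ⇒ α) = 1 ⇒ 1 = 1
((α · (α · β)) ⇒ ¬(β · β)) · ((γ ⇒ γ) ⇒ (α ⇒ α)) = 1 · 1 = 1
(((β ⇔ (γ ⇒ α)) ⇔ ((β · α) ⇔ ¬α)) ⇒ ¬((α · α) ⇒ ¬β)) · (((α · (α · β)) ⇒ ¬(β · β)) · ((γ ⇒ γ) ⇒ (α ⇒ α))) = 1/8 · 1 = 1/8
¬((((β ⇔ (γ ⇒ α)) ⇔ ((β · α) ⇔ ¬α)) ⇒ ¬((α · α) ⇒ ¬β)) · (((α · (α · β)) ⇒ ¬(β · β)) · ((γ ⇒ γ) ⇒ (α ⇒ α)))) = ¬1/8 = 7/8

7/8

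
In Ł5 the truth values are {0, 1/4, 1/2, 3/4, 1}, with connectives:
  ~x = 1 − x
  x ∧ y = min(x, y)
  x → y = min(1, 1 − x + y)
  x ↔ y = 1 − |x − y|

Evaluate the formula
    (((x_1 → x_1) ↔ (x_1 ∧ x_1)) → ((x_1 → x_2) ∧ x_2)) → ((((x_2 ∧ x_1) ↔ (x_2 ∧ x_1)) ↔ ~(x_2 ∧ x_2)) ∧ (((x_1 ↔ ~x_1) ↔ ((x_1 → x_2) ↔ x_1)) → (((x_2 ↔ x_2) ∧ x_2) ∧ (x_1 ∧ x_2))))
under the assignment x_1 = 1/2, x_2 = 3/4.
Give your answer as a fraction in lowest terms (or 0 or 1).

x_1 → x_1 = 1/2 → 1/2 = 1
x_1 ∧ x_1 = 1/2 ∧ 1/2 = 1/2
(x_1 → x_1) ↔ (x_1 ∧ x_1) = 1 ↔ 1/2 = 1/2
x_1 → x_2 = 1/2 → 3/4 = 1
(x_1 → x_2) ∧ x_2 = 1 ∧ 3/4 = 3/4
((x_1 → x_1) ↔ (x_1 ∧ x_1)) → ((x_1 → x_2) ∧ x_2) = 1/2 → 3/4 = 1
x_2 ∧ x_1 = 3/4 ∧ 1/2 = 1/2
x_2 ∧ x_1 = 3/4 ∧ 1/2 = 1/2
(x_2 ∧ x_1) ↔ (x_2 ∧ x_1) = 1/2 ↔ 1/2 = 1
x_2 ∧ x_2 = 3/4 ∧ 3/4 = 3/4
~(x_2 ∧ x_2) = ~3/4 = 1/4
((x_2 ∧ x_1) ↔ (x_2 ∧ x_1)) ↔ ~(x_2 ∧ x_2) = 1 ↔ 1/4 = 1/4
~x_1 = ~1/2 = 1/2
x_1 ↔ ~x_1 = 1/2 ↔ 1/2 = 1
x_1 → x_2 = 1/2 → 3/4 = 1
(x_1 → x_2) ↔ x_1 = 1 ↔ 1/2 = 1/2
(x_1 ↔ ~x_1) ↔ ((x_1 → x_2) ↔ x_1) = 1 ↔ 1/2 = 1/2
x_2 ↔ x_2 = 3/4 ↔ 3/4 = 1
(x_2 ↔ x_2) ∧ x_2 = 1 ∧ 3/4 = 3/4
x_1 ∧ x_2 = 1/2 ∧ 3/4 = 1/2
((x_2 ↔ x_2) ∧ x_2) ∧ (x_1 ∧ x_2) = 3/4 ∧ 1/2 = 1/2
((x_1 ↔ ~x_1) ↔ ((x_1 → x_2) ↔ x_1)) → (((x_2 ↔ x_2) ∧ x_2) ∧ (x_1 ∧ x_2)) = 1/2 → 1/2 = 1
(((x_2 ∧ x_1) ↔ (x_2 ∧ x_1)) ↔ ~(x_2 ∧ x_2)) ∧ (((x_1 ↔ ~x_1) ↔ ((x_1 → x_2) ↔ x_1)) → (((x_2 ↔ x_2) ∧ x_2) ∧ (x_1 ∧ x_2))) = 1/4 ∧ 1 = 1/4
(((x_1 → x_1) ↔ (x_1 ∧ x_1)) → ((x_1 → x_2) ∧ x_2)) → ((((x_2 ∧ x_1) ↔ (x_2 ∧ x_1)) ↔ ~(x_2 ∧ x_2)) ∧ (((x_1 ↔ ~x_1) ↔ ((x_1 → x_2) ↔ x_1)) → (((x_2 ↔ x_2) ∧ x_2) ∧ (x_1 ∧ x_2)))) = 1 → 1/4 = 1/4

1/4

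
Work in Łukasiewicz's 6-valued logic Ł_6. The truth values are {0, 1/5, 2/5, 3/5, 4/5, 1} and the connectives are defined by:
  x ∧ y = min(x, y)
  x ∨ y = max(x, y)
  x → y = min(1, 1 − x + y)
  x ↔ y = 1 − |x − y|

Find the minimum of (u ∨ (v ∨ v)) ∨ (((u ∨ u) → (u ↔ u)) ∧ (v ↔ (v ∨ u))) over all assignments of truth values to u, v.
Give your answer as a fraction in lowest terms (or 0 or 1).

Take u = 2/5, v = 0:
v ∨ v = 0 ∨ 0 = 0
u ∨ (v ∨ v) = 2/5 ∨ 0 = 2/5
u ∨ u = 2/5 ∨ 2/5 = 2/5
u ↔ u = 2/5 ↔ 2/5 = 1
(u ∨ u) → (u ↔ u) = 2/5 → 1 = 1
v ∨ u = 0 ∨ 2/5 = 2/5
v ↔ (v ∨ u) = 0 ↔ 2/5 = 3/5
((u ∨ u) → (u ↔ u)) ∧ (v ↔ (v ∨ u)) = 1 ∧ 3/5 = 3/5
(u ∨ (v ∨ v)) ∨ (((u ∨ u) → (u ↔ u)) ∧ (v ↔ (v ∨ u))) = 2/5 ∨ 3/5 = 3/5
No assignment yields a value below 3/5, so this is the minimum.

3/5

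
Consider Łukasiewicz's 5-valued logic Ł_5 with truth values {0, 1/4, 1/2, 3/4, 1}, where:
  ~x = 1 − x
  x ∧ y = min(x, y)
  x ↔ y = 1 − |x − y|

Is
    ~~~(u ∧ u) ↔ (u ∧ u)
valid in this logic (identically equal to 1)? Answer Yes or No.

Counterexample: take u = 0.
u ∧ u = 0 ∧ 0 = 0
~(u ∧ u) = ~0 = 1
~~(u ∧ u) = ~1 = 0
~~~(u ∧ u) = ~0 = 1
u ∧ u = 0 ∧ 0 = 0
~~~(u ∧ u) ↔ (u ∧ u) = 1 ↔ 0 = 0
This gives 0 ≠ 1.

No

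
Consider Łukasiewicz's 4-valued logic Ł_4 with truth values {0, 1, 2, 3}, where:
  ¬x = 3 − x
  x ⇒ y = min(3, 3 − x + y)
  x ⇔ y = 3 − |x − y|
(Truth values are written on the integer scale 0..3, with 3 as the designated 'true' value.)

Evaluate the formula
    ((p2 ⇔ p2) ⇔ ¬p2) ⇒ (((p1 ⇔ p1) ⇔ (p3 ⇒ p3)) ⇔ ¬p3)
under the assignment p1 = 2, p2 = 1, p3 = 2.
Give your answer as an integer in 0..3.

p2 ⇔ p2 = 1 ⇔ 1 = 3
¬p2 = ¬1 = 2
(p2 ⇔ p2) ⇔ ¬p2 = 3 ⇔ 2 = 2
p1 ⇔ p1 = 2 ⇔ 2 = 3
p3 ⇒ p3 = 2 ⇒ 2 = 3
(p1 ⇔ p1) ⇔ (p3 ⇒ p3) = 3 ⇔ 3 = 3
¬p3 = ¬2 = 1
((p1 ⇔ p1) ⇔ (p3 ⇒ p3)) ⇔ ¬p3 = 3 ⇔ 1 = 1
((p2 ⇔ p2) ⇔ ¬p2) ⇒ (((p1 ⇔ p1) ⇔ (p3 ⇒ p3)) ⇔ ¬p3) = 2 ⇒ 1 = 2

2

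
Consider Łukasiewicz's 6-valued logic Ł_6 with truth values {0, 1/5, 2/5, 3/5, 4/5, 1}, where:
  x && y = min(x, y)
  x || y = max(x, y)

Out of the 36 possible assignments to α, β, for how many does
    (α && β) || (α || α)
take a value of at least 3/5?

18

value 1: 6 assignments (counts)
value 4/5: 6 assignments (counts)
value 3/5: 6 assignments (counts)
value 2/5: 6 assignments
value 1/5: 6 assignments
value 0: 6 assignments
So 18 of the 36 assignments meet the threshold.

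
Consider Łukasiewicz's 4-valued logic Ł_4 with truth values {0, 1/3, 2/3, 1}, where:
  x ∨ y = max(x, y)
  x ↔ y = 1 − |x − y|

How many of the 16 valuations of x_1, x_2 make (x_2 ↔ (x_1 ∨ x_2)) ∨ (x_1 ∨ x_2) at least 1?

13

x_1 = 0, x_2 = 0 ↦ 1  ≥
x_1 = 0, x_2 = 1/3 ↦ 1  ≥
x_1 = 0, x_2 = 2/3 ↦ 1  ≥
x_1 = 0, x_2 = 1 ↦ 1  ≥
x_1 = 1/3, x_2 = 0 ↦ 2/3  <
x_1 = 1/3, x_2 = 1/3 ↦ 1  ≥
x_1 = 1/3, x_2 = 2/3 ↦ 1  ≥
x_1 = 1/3, x_2 = 1 ↦ 1  ≥
x_1 = 2/3, x_2 = 0 ↦ 2/3  <
x_1 = 2/3, x_2 = 1/3 ↦ 2/3  <
x_1 = 2/3, x_2 = 2/3 ↦ 1  ≥
x_1 = 2/3, x_2 = 1 ↦ 1  ≥
x_1 = 1, x_2 = 0 ↦ 1  ≥
x_1 = 1, x_2 = 1/3 ↦ 1  ≥
x_1 = 1, x_2 = 2/3 ↦ 1  ≥
x_1 = 1, x_2 = 1 ↦ 1  ≥
So 13 of the 16 assignments meet the threshold.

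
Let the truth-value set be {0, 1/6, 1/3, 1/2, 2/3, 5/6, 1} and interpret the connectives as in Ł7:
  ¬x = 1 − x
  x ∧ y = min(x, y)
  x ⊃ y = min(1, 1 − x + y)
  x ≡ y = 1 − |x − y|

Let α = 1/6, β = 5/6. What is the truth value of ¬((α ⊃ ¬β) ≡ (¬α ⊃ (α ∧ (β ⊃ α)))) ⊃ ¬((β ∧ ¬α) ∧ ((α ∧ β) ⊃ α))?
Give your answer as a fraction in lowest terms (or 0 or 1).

¬β = ¬5/6 = 1/6
α ⊃ ¬β = 1/6 ⊃ 1/6 = 1
¬α = ¬1/6 = 5/6
β ⊃ α = 5/6 ⊃ 1/6 = 1/3
α ∧ (β ⊃ α) = 1/6 ∧ 1/3 = 1/6
¬α ⊃ (α ∧ (β ⊃ α)) = 5/6 ⊃ 1/6 = 1/3
(α ⊃ ¬β) ≡ (¬α ⊃ (α ∧ (β ⊃ α))) = 1 ≡ 1/3 = 1/3
¬((α ⊃ ¬β) ≡ (¬α ⊃ (α ∧ (β ⊃ α)))) = ¬1/3 = 2/3
¬α = ¬1/6 = 5/6
β ∧ ¬α = 5/6 ∧ 5/6 = 5/6
α ∧ β = 1/6 ∧ 5/6 = 1/6
(α ∧ β) ⊃ α = 1/6 ⊃ 1/6 = 1
(β ∧ ¬α) ∧ ((α ∧ β) ⊃ α) = 5/6 ∧ 1 = 5/6
¬((β ∧ ¬α) ∧ ((α ∧ β) ⊃ α)) = ¬5/6 = 1/6
¬((α ⊃ ¬β) ≡ (¬α ⊃ (α ∧ (β ⊃ α)))) ⊃ ¬((β ∧ ¬α) ∧ ((α ∧ β) ⊃ α)) = 2/3 ⊃ 1/6 = 1/2

1/2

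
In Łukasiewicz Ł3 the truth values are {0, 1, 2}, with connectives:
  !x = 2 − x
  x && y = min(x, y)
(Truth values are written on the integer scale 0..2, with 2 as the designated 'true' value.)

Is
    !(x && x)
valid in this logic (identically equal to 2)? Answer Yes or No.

Counterexample: take x = 1.
x && x = 1 && 1 = 1
!(x && x) = !1 = 1
This gives 1 ≠ 2.

No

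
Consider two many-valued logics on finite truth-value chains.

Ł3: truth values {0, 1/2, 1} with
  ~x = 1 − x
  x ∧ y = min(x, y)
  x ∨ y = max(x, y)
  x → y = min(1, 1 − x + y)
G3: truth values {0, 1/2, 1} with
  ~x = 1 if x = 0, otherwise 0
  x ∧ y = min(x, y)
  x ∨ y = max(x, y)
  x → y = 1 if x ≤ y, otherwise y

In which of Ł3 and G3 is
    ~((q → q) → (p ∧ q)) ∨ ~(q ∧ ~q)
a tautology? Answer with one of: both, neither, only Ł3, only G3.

only G3

In Ł3: at p = 1/2, q = 1/2 the value is 1/2 — not a tautology.
In G3: every assignment gives 1 — tautology.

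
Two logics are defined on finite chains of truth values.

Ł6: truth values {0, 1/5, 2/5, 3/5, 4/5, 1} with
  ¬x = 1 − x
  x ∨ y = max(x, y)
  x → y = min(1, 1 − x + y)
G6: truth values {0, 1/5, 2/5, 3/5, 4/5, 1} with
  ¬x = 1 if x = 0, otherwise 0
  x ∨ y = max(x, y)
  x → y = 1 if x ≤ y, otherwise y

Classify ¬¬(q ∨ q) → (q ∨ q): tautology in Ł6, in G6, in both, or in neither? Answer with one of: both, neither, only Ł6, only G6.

only Ł6

In Ł6: every assignment gives 1 — tautology.
In G6: at q = 1/5 the value is 1/5 — not a tautology.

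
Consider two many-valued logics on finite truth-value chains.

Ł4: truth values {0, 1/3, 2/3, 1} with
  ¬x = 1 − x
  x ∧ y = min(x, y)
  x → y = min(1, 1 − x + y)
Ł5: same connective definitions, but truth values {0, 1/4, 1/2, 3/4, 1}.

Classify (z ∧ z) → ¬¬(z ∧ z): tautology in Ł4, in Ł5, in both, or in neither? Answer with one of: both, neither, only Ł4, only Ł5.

both

In Ł4: every assignment gives 1 — tautology.
In Ł5: every assignment gives 1 — tautology.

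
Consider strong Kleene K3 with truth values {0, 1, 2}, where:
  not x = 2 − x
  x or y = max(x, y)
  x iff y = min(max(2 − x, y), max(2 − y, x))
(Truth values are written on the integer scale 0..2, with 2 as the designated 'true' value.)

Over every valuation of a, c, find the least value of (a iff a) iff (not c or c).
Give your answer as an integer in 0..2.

Take a = 0, c = 1:
a iff a = 0 iff 0 = 2
not c = not 1 = 1
not c or c = 1 or 1 = 1
(a iff a) iff (not c or c) = 2 iff 1 = 1
No assignment yields a value below 1, so this is the minimum.

1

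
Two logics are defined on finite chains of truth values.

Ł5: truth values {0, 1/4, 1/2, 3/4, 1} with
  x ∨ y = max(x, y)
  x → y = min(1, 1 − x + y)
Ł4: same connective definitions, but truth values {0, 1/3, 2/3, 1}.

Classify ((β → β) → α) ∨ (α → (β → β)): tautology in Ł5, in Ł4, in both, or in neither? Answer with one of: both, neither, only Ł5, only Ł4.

In Ł5: every assignment gives 1 — tautology.
In Ł4: every assignment gives 1 — tautology.

both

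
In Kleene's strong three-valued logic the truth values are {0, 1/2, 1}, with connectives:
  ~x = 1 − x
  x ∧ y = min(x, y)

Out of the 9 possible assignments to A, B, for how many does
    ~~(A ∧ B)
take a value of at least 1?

A = 0, B = 0 ↦ 0  <
A = 0, B = 1/2 ↦ 0  <
A = 0, B = 1 ↦ 0  <
A = 1/2, B = 0 ↦ 0  <
A = 1/2, B = 1/2 ↦ 1/2  <
A = 1/2, B = 1 ↦ 1/2  <
A = 1, B = 0 ↦ 0  <
A = 1, B = 1/2 ↦ 1/2  <
A = 1, B = 1 ↦ 1  ≥
So 1 of the 9 assignments meets the threshold.

1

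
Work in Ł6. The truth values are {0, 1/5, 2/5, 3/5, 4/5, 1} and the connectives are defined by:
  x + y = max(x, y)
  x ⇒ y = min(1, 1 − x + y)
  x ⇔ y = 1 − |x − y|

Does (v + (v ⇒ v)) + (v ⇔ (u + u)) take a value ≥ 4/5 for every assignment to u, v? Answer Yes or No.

At u = 1, v = 2/5, for instance:
v ⇒ v = 2/5 ⇒ 2/5 = 1
v + (v ⇒ v) = 2/5 + 1 = 1
u + u = 1 + 1 = 1
v ⇔ (u + u) = 2/5 ⇔ 1 = 2/5
(v + (v ⇒ v)) + (v ⇔ (u + u)) = 1 + 2/5 = 1
and checking the remaining 35 assignments likewise gives ≥ 4/5 in every case.

Yes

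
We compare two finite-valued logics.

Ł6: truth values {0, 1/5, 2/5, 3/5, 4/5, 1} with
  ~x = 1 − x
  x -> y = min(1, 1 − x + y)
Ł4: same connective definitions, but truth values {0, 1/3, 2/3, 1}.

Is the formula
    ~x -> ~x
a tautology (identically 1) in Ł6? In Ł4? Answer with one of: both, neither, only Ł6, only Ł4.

both

In Ł6: every assignment gives 1 — tautology.
In Ł4: every assignment gives 1 — tautology.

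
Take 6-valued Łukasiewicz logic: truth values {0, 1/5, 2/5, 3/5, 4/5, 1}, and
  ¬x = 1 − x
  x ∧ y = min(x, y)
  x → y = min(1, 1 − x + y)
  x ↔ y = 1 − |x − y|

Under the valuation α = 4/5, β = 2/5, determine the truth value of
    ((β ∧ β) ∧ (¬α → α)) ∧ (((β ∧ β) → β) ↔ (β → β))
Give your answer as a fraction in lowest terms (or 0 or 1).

2/5

β ∧ β = 2/5 ∧ 2/5 = 2/5
¬α = ¬4/5 = 1/5
¬α → α = 1/5 → 4/5 = 1
(β ∧ β) ∧ (¬α → α) = 2/5 ∧ 1 = 2/5
β ∧ β = 2/5 ∧ 2/5 = 2/5
(β ∧ β) → β = 2/5 → 2/5 = 1
β → β = 2/5 → 2/5 = 1
((β ∧ β) → β) ↔ (β → β) = 1 ↔ 1 = 1
((β ∧ β) ∧ (¬α → α)) ∧ (((β ∧ β) → β) ↔ (β → β)) = 2/5 ∧ 1 = 2/5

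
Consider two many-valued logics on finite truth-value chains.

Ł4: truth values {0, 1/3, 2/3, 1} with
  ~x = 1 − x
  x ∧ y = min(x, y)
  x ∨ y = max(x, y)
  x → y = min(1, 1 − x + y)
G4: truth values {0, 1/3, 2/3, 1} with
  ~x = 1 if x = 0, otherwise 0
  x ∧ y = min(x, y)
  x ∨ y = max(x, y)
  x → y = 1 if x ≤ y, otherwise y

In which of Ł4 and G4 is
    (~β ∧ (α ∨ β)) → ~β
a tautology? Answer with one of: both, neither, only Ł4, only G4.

both

In Ł4: every assignment gives 1 — tautology.
In G4: every assignment gives 1 — tautology.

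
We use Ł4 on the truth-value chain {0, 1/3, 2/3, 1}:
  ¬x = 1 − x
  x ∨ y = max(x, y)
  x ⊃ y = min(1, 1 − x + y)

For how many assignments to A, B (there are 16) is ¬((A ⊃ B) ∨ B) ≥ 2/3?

A = 0, B = 0 ↦ 0  <
A = 0, B = 1/3 ↦ 0  <
A = 0, B = 2/3 ↦ 0  <
A = 0, B = 1 ↦ 0  <
A = 1/3, B = 0 ↦ 1/3  <
A = 1/3, B = 1/3 ↦ 0  <
A = 1/3, B = 2/3 ↦ 0  <
A = 1/3, B = 1 ↦ 0  <
A = 2/3, B = 0 ↦ 2/3  ≥
A = 2/3, B = 1/3 ↦ 1/3  <
A = 2/3, B = 2/3 ↦ 0  <
A = 2/3, B = 1 ↦ 0  <
A = 1, B = 0 ↦ 1  ≥
A = 1, B = 1/3 ↦ 2/3  ≥
A = 1, B = 2/3 ↦ 1/3  <
A = 1, B = 1 ↦ 0  <
So 3 of the 16 assignments meet the threshold.

3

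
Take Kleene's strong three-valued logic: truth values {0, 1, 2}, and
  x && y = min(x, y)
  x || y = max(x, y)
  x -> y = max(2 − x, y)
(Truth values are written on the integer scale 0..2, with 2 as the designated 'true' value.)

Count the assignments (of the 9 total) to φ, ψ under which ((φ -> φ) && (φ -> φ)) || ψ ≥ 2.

φ = 0, ψ = 0 ↦ 2  ≥
φ = 0, ψ = 1 ↦ 2  ≥
φ = 0, ψ = 2 ↦ 2  ≥
φ = 1, ψ = 0 ↦ 1  <
φ = 1, ψ = 1 ↦ 1  <
φ = 1, ψ = 2 ↦ 2  ≥
φ = 2, ψ = 0 ↦ 2  ≥
φ = 2, ψ = 1 ↦ 2  ≥
φ = 2, ψ = 2 ↦ 2  ≥
So 7 of the 9 assignments meet the threshold.

7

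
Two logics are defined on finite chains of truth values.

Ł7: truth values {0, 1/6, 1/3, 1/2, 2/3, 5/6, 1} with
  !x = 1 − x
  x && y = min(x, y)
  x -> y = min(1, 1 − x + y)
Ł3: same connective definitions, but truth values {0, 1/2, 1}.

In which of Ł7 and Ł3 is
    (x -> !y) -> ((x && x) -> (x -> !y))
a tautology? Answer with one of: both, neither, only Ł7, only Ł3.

In Ł7: every assignment gives 1 — tautology.
In Ł3: every assignment gives 1 — tautology.

both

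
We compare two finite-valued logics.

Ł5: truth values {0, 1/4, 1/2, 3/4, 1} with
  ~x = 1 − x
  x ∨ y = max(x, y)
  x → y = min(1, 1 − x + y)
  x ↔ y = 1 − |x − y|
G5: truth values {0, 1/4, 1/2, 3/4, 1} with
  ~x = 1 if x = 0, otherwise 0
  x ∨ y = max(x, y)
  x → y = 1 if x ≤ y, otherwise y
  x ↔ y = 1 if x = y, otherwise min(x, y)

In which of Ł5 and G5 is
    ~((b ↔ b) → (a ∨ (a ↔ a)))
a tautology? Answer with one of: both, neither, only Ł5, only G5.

neither

In Ł5: at a = 0, b = 0 the value is 0 — not a tautology.
In G5: at a = 0, b = 0 the value is 0 — not a tautology.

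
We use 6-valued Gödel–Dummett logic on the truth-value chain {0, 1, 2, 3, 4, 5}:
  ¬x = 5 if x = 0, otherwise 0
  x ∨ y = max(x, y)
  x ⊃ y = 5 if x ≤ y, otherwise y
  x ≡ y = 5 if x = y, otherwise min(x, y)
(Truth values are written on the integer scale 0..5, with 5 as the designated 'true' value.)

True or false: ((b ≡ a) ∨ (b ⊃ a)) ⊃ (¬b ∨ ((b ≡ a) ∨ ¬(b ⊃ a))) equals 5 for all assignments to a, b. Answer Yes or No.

Counterexample: take a = 2, b = 1.
b ≡ a = 1 ≡ 2 = 1
b ⊃ a = 1 ⊃ 2 = 5
(b ≡ a) ∨ (b ⊃ a) = 1 ∨ 5 = 5
¬b = ¬1 = 0
b ≡ a = 1 ≡ 2 = 1
b ⊃ a = 1 ⊃ 2 = 5
¬(b ⊃ a) = ¬5 = 0
(b ≡ a) ∨ ¬(b ⊃ a) = 1 ∨ 0 = 1
¬b ∨ ((b ≡ a) ∨ ¬(b ⊃ a)) = 0 ∨ 1 = 1
((b ≡ a) ∨ (b ⊃ a)) ⊃ (¬b ∨ ((b ≡ a) ∨ ¬(b ⊃ a))) = 5 ⊃ 1 = 1
This gives 1 ≠ 5.

No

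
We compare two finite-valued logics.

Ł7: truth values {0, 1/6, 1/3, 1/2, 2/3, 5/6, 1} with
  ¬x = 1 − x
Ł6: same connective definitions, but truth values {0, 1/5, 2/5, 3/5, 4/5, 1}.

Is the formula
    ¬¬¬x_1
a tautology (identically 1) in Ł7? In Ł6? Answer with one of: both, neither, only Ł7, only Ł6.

neither

In Ł7: at x_1 = 1/6 the value is 5/6 — not a tautology.
In Ł6: at x_1 = 1/5 the value is 4/5 — not a tautology.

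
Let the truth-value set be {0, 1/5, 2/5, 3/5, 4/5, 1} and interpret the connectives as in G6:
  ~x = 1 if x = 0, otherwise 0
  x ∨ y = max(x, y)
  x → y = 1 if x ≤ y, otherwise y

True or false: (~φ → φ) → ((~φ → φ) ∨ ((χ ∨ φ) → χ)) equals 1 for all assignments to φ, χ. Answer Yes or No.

At φ = 1/5, χ = 0, for instance:
~φ = ~1/5 = 0
~φ → φ = 0 → 1/5 = 1
χ ∨ φ = 0 ∨ 1/5 = 1/5
(χ ∨ φ) → χ = 1/5 → 0 = 0
(~φ → φ) ∨ ((χ ∨ φ) → χ) = 1 ∨ 0 = 1
(~φ → φ) → ((~φ → φ) ∨ ((χ ∨ φ) → χ)) = 1 → 1 = 1
and checking the remaining 35 assignments likewise gives ≥ 1 in every case.

Yes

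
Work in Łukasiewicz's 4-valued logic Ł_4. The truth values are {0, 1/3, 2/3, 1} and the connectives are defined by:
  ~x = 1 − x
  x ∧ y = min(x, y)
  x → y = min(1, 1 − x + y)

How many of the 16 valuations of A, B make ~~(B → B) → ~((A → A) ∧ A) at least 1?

A = 0, B = 0 ↦ 1  ≥
A = 0, B = 1/3 ↦ 1  ≥
A = 0, B = 2/3 ↦ 1  ≥
A = 0, B = 1 ↦ 1  ≥
A = 1/3, B = 0 ↦ 2/3  <
A = 1/3, B = 1/3 ↦ 2/3  <
A = 1/3, B = 2/3 ↦ 2/3  <
A = 1/3, B = 1 ↦ 2/3  <
A = 2/3, B = 0 ↦ 1/3  <
A = 2/3, B = 1/3 ↦ 1/3  <
A = 2/3, B = 2/3 ↦ 1/3  <
A = 2/3, B = 1 ↦ 1/3  <
A = 1, B = 0 ↦ 0  <
A = 1, B = 1/3 ↦ 0  <
A = 1, B = 2/3 ↦ 0  <
A = 1, B = 1 ↦ 0  <
So 4 of the 16 assignments meet the threshold.

4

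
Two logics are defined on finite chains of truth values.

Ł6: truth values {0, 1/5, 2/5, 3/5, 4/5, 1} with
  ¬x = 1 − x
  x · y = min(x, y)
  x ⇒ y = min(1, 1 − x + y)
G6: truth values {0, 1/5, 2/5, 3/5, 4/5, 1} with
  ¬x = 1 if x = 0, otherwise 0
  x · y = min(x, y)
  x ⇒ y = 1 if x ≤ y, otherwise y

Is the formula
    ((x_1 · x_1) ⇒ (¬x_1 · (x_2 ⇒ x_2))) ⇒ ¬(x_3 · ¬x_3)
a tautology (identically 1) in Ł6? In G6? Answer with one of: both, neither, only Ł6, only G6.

only G6

In Ł6: at x_1 = 0, x_2 = 0, x_3 = 1/5 the value is 4/5 — not a tautology.
In G6: every assignment gives 1 — tautology.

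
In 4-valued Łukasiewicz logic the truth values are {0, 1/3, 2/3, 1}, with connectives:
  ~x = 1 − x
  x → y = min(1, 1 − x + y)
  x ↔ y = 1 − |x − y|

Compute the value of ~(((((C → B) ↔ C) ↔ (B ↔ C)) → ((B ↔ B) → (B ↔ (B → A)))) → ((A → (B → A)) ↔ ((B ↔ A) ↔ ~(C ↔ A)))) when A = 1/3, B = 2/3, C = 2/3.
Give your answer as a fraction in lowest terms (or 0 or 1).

1/3

C → B = 2/3 → 2/3 = 1
(C → B) ↔ C = 1 ↔ 2/3 = 2/3
B ↔ C = 2/3 ↔ 2/3 = 1
((C → B) ↔ C) ↔ (B ↔ C) = 2/3 ↔ 1 = 2/3
B ↔ B = 2/3 ↔ 2/3 = 1
B → A = 2/3 → 1/3 = 2/3
B ↔ (B → A) = 2/3 ↔ 2/3 = 1
(B ↔ B) → (B ↔ (B → A)) = 1 → 1 = 1
(((C → B) ↔ C) ↔ (B ↔ C)) → ((B ↔ B) → (B ↔ (B → A))) = 2/3 → 1 = 1
B → A = 2/3 → 1/3 = 2/3
A → (B → A) = 1/3 → 2/3 = 1
B ↔ A = 2/3 ↔ 1/3 = 2/3
C ↔ A = 2/3 ↔ 1/3 = 2/3
~(C ↔ A) = ~2/3 = 1/3
(B ↔ A) ↔ ~(C ↔ A) = 2/3 ↔ 1/3 = 2/3
(A → (B → A)) ↔ ((B ↔ A) ↔ ~(C ↔ A)) = 1 ↔ 2/3 = 2/3
((((C → B) ↔ C) ↔ (B ↔ C)) → ((B ↔ B) → (B ↔ (B → A)))) → ((A → (B → A)) ↔ ((B ↔ A) ↔ ~(C ↔ A))) = 1 → 2/3 = 2/3
~(((((C → B) ↔ C) ↔ (B ↔ C)) → ((B ↔ B) → (B ↔ (B → A)))) → ((A → (B → A)) ↔ ((B ↔ A) ↔ ~(C ↔ A)))) = ~2/3 = 1/3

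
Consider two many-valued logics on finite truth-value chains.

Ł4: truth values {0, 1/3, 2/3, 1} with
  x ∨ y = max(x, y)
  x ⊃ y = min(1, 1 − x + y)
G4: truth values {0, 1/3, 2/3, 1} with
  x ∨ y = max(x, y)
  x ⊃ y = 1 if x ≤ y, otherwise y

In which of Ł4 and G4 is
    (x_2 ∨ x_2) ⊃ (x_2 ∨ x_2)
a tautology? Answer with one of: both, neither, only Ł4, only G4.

In Ł4: every assignment gives 1 — tautology.
In G4: every assignment gives 1 — tautology.

both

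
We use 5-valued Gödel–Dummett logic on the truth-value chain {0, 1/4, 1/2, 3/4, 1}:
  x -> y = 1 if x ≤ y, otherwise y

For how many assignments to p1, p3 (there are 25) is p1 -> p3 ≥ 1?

value 1: 15 assignments (counts)
value 3/4: 1 assignment
value 1/2: 2 assignments
value 1/4: 3 assignments
value 0: 4 assignments
So 15 of the 25 assignments meet the threshold.

15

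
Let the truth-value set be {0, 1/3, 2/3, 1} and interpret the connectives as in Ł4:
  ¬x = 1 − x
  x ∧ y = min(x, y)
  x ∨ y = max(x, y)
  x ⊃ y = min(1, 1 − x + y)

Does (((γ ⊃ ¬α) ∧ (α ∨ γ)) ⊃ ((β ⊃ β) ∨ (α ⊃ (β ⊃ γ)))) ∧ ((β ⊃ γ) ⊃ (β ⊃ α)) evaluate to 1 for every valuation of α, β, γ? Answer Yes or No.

Counterexample: take α = 0, β = 1/3, γ = 1/3.
¬α = ¬0 = 1
γ ⊃ ¬α = 1/3 ⊃ 1 = 1
α ∨ γ = 0 ∨ 1/3 = 1/3
(γ ⊃ ¬α) ∧ (α ∨ γ) = 1 ∧ 1/3 = 1/3
β ⊃ β = 1/3 ⊃ 1/3 = 1
β ⊃ γ = 1/3 ⊃ 1/3 = 1
α ⊃ (β ⊃ γ) = 0 ⊃ 1 = 1
(β ⊃ β) ∨ (α ⊃ (β ⊃ γ)) = 1 ∨ 1 = 1
((γ ⊃ ¬α) ∧ (α ∨ γ)) ⊃ ((β ⊃ β) ∨ (α ⊃ (β ⊃ γ))) = 1/3 ⊃ 1 = 1
β ⊃ γ = 1/3 ⊃ 1/3 = 1
β ⊃ α = 1/3 ⊃ 0 = 2/3
(β ⊃ γ) ⊃ (β ⊃ α) = 1 ⊃ 2/3 = 2/3
(((γ ⊃ ¬α) ∧ (α ∨ γ)) ⊃ ((β ⊃ β) ∨ (α ⊃ (β ⊃ γ)))) ∧ ((β ⊃ γ) ⊃ (β ⊃ α)) = 1 ∧ 2/3 = 2/3
This gives 2/3 ≠ 1.

No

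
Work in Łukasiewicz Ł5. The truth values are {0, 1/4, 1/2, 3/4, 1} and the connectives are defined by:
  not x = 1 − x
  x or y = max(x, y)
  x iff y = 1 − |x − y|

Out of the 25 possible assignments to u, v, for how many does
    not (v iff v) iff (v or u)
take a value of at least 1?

1

value 1: 1 assignment (counts)
value 3/4: 3 assignments
value 1/2: 5 assignments
value 1/4: 7 assignments
value 0: 9 assignments
So 1 of the 25 assignments meets the threshold.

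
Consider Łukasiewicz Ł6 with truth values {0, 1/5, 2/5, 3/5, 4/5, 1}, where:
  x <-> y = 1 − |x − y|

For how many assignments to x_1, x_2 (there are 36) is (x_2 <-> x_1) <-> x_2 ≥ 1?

8

value 1: 8 assignments (counts)
value 4/5: 10 assignments
value 3/5: 7 assignments
value 2/5: 6 assignments
value 1/5: 3 assignments
value 0: 2 assignments
So 8 of the 36 assignments meet the threshold.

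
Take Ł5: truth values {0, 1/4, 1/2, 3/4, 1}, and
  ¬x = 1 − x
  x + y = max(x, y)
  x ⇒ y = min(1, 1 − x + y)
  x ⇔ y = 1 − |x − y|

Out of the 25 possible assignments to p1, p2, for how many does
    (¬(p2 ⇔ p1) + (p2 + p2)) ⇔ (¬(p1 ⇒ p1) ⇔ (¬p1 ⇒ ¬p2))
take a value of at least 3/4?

value 1: 5 assignments (counts)
value 3/4: 6 assignments (counts)
value 1/2: 7 assignments
value 1/4: 5 assignments
value 0: 2 assignments
So 11 of the 25 assignments meet the threshold.

11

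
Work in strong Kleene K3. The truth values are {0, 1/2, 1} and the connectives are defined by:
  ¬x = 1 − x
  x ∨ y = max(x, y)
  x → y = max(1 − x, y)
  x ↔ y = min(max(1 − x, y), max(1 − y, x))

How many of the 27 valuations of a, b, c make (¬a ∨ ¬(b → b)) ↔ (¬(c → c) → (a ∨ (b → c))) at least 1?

7

value 1: 7 assignments (counts)
value 1/2: 14 assignments
value 0: 6 assignments
So 7 of the 27 assignments meet the threshold.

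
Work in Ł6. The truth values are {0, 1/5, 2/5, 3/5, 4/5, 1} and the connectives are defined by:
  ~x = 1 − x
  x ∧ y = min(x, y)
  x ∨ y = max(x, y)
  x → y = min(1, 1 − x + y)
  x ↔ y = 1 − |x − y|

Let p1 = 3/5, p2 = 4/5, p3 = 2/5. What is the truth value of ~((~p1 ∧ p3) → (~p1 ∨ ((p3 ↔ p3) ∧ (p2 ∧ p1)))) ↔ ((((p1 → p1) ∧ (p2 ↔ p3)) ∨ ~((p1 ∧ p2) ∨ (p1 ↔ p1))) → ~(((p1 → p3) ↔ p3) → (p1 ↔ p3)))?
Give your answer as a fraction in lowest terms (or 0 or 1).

~p1 = ~3/5 = 2/5
~p1 ∧ p3 = 2/5 ∧ 2/5 = 2/5
~p1 = ~3/5 = 2/5
p3 ↔ p3 = 2/5 ↔ 2/5 = 1
p2 ∧ p1 = 4/5 ∧ 3/5 = 3/5
(p3 ↔ p3) ∧ (p2 ∧ p1) = 1 ∧ 3/5 = 3/5
~p1 ∨ ((p3 ↔ p3) ∧ (p2 ∧ p1)) = 2/5 ∨ 3/5 = 3/5
(~p1 ∧ p3) → (~p1 ∨ ((p3 ↔ p3) ∧ (p2 ∧ p1))) = 2/5 → 3/5 = 1
~((~p1 ∧ p3) → (~p1 ∨ ((p3 ↔ p3) ∧ (p2 ∧ p1)))) = ~1 = 0
p1 → p1 = 3/5 → 3/5 = 1
p2 ↔ p3 = 4/5 ↔ 2/5 = 3/5
(p1 → p1) ∧ (p2 ↔ p3) = 1 ∧ 3/5 = 3/5
p1 ∧ p2 = 3/5 ∧ 4/5 = 3/5
p1 ↔ p1 = 3/5 ↔ 3/5 = 1
(p1 ∧ p2) ∨ (p1 ↔ p1) = 3/5 ∨ 1 = 1
~((p1 ∧ p2) ∨ (p1 ↔ p1)) = ~1 = 0
((p1 → p1) ∧ (p2 ↔ p3)) ∨ ~((p1 ∧ p2) ∨ (p1 ↔ p1)) = 3/5 ∨ 0 = 3/5
p1 → p3 = 3/5 → 2/5 = 4/5
(p1 → p3) ↔ p3 = 4/5 ↔ 2/5 = 3/5
p1 ↔ p3 = 3/5 ↔ 2/5 = 4/5
((p1 → p3) ↔ p3) → (p1 ↔ p3) = 3/5 → 4/5 = 1
~(((p1 → p3) ↔ p3) → (p1 ↔ p3)) = ~1 = 0
(((p1 → p1) ∧ (p2 ↔ p3)) ∨ ~((p1 ∧ p2) ∨ (p1 ↔ p1))) → ~(((p1 → p3) ↔ p3) → (p1 ↔ p3)) = 3/5 → 0 = 2/5
~((~p1 ∧ p3) → (~p1 ∨ ((p3 ↔ p3) ∧ (p2 ∧ p1)))) ↔ ((((p1 → p1) ∧ (p2 ↔ p3)) ∨ ~((p1 ∧ p2) ∨ (p1 ↔ p1))) → ~(((p1 → p3) ↔ p3) → (p1 ↔ p3))) = 0 ↔ 2/5 = 3/5

3/5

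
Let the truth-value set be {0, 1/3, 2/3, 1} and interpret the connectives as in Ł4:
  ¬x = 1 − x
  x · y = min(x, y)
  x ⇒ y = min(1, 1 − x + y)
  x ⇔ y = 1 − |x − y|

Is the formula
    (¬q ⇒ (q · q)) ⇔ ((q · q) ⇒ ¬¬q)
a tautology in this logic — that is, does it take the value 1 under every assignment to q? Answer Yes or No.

No

Counterexample: take q = 0.
¬q = ¬0 = 1
q · q = 0 · 0 = 0
¬q ⇒ (q · q) = 1 ⇒ 0 = 0
q · q = 0 · 0 = 0
¬q = ¬0 = 1
¬¬q = ¬1 = 0
(q · q) ⇒ ¬¬q = 0 ⇒ 0 = 1
(¬q ⇒ (q · q)) ⇔ ((q · q) ⇒ ¬¬q) = 0 ⇔ 1 = 0
This gives 0 ≠ 1.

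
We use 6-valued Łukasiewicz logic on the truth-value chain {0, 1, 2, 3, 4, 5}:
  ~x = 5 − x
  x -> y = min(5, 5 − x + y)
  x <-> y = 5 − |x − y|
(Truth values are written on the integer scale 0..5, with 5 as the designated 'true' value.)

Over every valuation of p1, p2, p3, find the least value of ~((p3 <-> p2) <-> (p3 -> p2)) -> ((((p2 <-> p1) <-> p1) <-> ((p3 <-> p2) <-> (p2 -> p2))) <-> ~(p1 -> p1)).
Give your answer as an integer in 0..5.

Take p1 = 0, p2 = 3, p3 = 0:
p3 <-> p2 = 0 <-> 3 = 2
p3 -> p2 = 0 -> 3 = 5
(p3 <-> p2) <-> (p3 -> p2) = 2 <-> 5 = 2
~((p3 <-> p2) <-> (p3 -> p2)) = ~2 = 3
p2 <-> p1 = 3 <-> 0 = 2
(p2 <-> p1) <-> p1 = 2 <-> 0 = 3
p3 <-> p2 = 0 <-> 3 = 2
p2 -> p2 = 3 -> 3 = 5
(p3 <-> p2) <-> (p2 -> p2) = 2 <-> 5 = 2
((p2 <-> p1) <-> p1) <-> ((p3 <-> p2) <-> (p2 -> p2)) = 3 <-> 2 = 4
p1 -> p1 = 0 -> 0 = 5
~(p1 -> p1) = ~5 = 0
(((p2 <-> p1) <-> p1) <-> ((p3 <-> p2) <-> (p2 -> p2))) <-> ~(p1 -> p1) = 4 <-> 0 = 1
~((p3 <-> p2) <-> (p3 -> p2)) -> ((((p2 <-> p1) <-> p1) <-> ((p3 <-> p2) <-> (p2 -> p2))) <-> ~(p1 -> p1)) = 3 -> 1 = 3
No assignment yields a value below 3, so this is the minimum.

3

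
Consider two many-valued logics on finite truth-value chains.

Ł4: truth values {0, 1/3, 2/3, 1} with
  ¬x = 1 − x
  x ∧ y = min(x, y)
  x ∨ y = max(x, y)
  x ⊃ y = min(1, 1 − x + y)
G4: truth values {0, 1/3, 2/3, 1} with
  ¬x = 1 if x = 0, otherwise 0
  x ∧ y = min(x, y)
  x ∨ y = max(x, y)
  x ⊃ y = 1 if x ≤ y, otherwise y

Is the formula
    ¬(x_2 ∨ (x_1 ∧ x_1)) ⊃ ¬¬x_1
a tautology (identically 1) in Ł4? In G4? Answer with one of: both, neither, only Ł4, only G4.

In Ł4: at x_1 = 0, x_2 = 0 the value is 0 — not a tautology.
In G4: at x_1 = 0, x_2 = 0 the value is 0 — not a tautology.

neither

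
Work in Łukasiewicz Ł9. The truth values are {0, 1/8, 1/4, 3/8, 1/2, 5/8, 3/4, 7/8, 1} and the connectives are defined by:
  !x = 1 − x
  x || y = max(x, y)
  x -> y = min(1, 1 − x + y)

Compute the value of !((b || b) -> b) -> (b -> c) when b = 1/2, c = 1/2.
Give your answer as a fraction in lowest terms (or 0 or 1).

b || b = 1/2 || 1/2 = 1/2
(b || b) -> b = 1/2 -> 1/2 = 1
!((b || b) -> b) = !1 = 0
b -> c = 1/2 -> 1/2 = 1
!((b || b) -> b) -> (b -> c) = 0 -> 1 = 1

1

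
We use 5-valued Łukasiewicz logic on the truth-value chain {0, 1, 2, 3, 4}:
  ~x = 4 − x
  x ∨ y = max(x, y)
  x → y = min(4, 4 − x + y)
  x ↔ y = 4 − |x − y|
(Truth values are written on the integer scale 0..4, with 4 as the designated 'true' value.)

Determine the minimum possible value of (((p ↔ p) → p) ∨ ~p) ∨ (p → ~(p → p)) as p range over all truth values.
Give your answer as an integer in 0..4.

2

Take p = 2:
p ↔ p = 2 ↔ 2 = 4
(p ↔ p) → p = 4 → 2 = 2
~p = ~2 = 2
((p ↔ p) → p) ∨ ~p = 2 ∨ 2 = 2
p → p = 2 → 2 = 4
~(p → p) = ~4 = 0
p → ~(p → p) = 2 → 0 = 2
(((p ↔ p) → p) ∨ ~p) ∨ (p → ~(p → p)) = 2 ∨ 2 = 2
No assignment yields a value below 2, so this is the minimum.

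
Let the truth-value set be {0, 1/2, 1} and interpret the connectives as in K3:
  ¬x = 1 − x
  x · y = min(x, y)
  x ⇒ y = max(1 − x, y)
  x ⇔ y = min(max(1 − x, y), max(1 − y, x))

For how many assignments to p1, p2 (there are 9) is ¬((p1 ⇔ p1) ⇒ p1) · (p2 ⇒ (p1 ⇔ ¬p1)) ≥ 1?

1

p1 = 0, p2 = 0 ↦ 1  ≥
p1 = 0, p2 = 1/2 ↦ 1/2  <
p1 = 0, p2 = 1 ↦ 0  <
p1 = 1/2, p2 = 0 ↦ 1/2  <
p1 = 1/2, p2 = 1/2 ↦ 1/2  <
p1 = 1/2, p2 = 1 ↦ 1/2  <
p1 = 1, p2 = 0 ↦ 0  <
p1 = 1, p2 = 1/2 ↦ 0  <
p1 = 1, p2 = 1 ↦ 0  <
So 1 of the 9 assignments meets the threshold.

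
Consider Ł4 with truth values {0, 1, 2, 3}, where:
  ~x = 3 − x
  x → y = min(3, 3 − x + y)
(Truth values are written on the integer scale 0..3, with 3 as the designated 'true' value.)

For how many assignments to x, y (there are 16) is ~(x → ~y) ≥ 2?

3

x = 0, y = 0 ↦ 0  <
x = 0, y = 1 ↦ 0  <
x = 0, y = 2 ↦ 0  <
x = 0, y = 3 ↦ 0  <
x = 1, y = 0 ↦ 0  <
x = 1, y = 1 ↦ 0  <
x = 1, y = 2 ↦ 0  <
x = 1, y = 3 ↦ 1  <
x = 2, y = 0 ↦ 0  <
x = 2, y = 1 ↦ 0  <
x = 2, y = 2 ↦ 1  <
x = 2, y = 3 ↦ 2  ≥
x = 3, y = 0 ↦ 0  <
x = 3, y = 1 ↦ 1  <
x = 3, y = 2 ↦ 2  ≥
x = 3, y = 3 ↦ 3  ≥
So 3 of the 16 assignments meet the threshold.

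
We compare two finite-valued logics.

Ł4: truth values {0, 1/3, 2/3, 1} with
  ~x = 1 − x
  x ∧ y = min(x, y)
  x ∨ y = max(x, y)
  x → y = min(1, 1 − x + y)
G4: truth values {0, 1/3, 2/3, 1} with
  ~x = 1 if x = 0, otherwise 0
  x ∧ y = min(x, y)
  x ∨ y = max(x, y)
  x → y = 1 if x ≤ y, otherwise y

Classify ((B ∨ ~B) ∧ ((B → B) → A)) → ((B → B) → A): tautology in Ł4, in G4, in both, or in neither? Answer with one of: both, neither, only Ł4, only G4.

In Ł4: every assignment gives 1 — tautology.
In G4: every assignment gives 1 — tautology.

both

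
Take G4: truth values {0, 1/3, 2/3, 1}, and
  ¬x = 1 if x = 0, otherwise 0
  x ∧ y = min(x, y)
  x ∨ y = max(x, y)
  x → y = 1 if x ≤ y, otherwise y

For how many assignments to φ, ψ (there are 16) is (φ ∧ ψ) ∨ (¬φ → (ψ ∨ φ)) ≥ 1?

φ = 0, ψ = 0 ↦ 0  <
φ = 0, ψ = 1/3 ↦ 1/3  <
φ = 0, ψ = 2/3 ↦ 2/3  <
φ = 0, ψ = 1 ↦ 1  ≥
φ = 1/3, ψ = 0 ↦ 1  ≥
φ = 1/3, ψ = 1/3 ↦ 1  ≥
φ = 1/3, ψ = 2/3 ↦ 1  ≥
φ = 1/3, ψ = 1 ↦ 1  ≥
φ = 2/3, ψ = 0 ↦ 1  ≥
φ = 2/3, ψ = 1/3 ↦ 1  ≥
φ = 2/3, ψ = 2/3 ↦ 1  ≥
φ = 2/3, ψ = 1 ↦ 1  ≥
φ = 1, ψ = 0 ↦ 1  ≥
φ = 1, ψ = 1/3 ↦ 1  ≥
φ = 1, ψ = 2/3 ↦ 1  ≥
φ = 1, ψ = 1 ↦ 1  ≥
So 13 of the 16 assignments meet the threshold.

13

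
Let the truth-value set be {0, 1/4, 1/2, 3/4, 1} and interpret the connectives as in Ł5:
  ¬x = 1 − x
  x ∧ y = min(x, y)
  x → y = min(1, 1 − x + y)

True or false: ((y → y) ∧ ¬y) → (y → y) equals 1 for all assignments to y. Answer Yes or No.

y = 0 ↦ 1
y = 1/4 ↦ 1
y = 1/2 ↦ 1
y = 3/4 ↦ 1
y = 1 ↦ 1
Every assignment gives a value ≥ 1.

Yes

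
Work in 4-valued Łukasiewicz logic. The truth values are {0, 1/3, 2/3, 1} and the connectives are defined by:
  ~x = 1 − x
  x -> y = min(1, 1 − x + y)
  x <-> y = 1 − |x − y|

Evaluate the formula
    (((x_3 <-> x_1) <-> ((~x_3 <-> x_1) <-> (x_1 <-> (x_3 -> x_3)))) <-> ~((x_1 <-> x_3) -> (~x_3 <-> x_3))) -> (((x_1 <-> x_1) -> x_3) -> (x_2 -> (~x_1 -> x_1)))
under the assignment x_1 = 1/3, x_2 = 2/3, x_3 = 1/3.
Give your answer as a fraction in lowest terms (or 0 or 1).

x_3 <-> x_1 = 1/3 <-> 1/3 = 1
~x_3 = ~1/3 = 2/3
~x_3 <-> x_1 = 2/3 <-> 1/3 = 2/3
x_3 -> x_3 = 1/3 -> 1/3 = 1
x_1 <-> (x_3 -> x_3) = 1/3 <-> 1 = 1/3
(~x_3 <-> x_1) <-> (x_1 <-> (x_3 -> x_3)) = 2/3 <-> 1/3 = 2/3
(x_3 <-> x_1) <-> ((~x_3 <-> x_1) <-> (x_1 <-> (x_3 -> x_3))) = 1 <-> 2/3 = 2/3
x_1 <-> x_3 = 1/3 <-> 1/3 = 1
~x_3 = ~1/3 = 2/3
~x_3 <-> x_3 = 2/3 <-> 1/3 = 2/3
(x_1 <-> x_3) -> (~x_3 <-> x_3) = 1 -> 2/3 = 2/3
~((x_1 <-> x_3) -> (~x_3 <-> x_3)) = ~2/3 = 1/3
((x_3 <-> x_1) <-> ((~x_3 <-> x_1) <-> (x_1 <-> (x_3 -> x_3)))) <-> ~((x_1 <-> x_3) -> (~x_3 <-> x_3)) = 2/3 <-> 1/3 = 2/3
x_1 <-> x_1 = 1/3 <-> 1/3 = 1
(x_1 <-> x_1) -> x_3 = 1 -> 1/3 = 1/3
~x_1 = ~1/3 = 2/3
~x_1 -> x_1 = 2/3 -> 1/3 = 2/3
x_2 -> (~x_1 -> x_1) = 2/3 -> 2/3 = 1
((x_1 <-> x_1) -> x_3) -> (x_2 -> (~x_1 -> x_1)) = 1/3 -> 1 = 1
(((x_3 <-> x_1) <-> ((~x_3 <-> x_1) <-> (x_1 <-> (x_3 -> x_3)))) <-> ~((x_1 <-> x_3) -> (~x_3 <-> x_3))) -> (((x_1 <-> x_1) -> x_3) -> (x_2 -> (~x_1 -> x_1))) = 2/3 -> 1 = 1

1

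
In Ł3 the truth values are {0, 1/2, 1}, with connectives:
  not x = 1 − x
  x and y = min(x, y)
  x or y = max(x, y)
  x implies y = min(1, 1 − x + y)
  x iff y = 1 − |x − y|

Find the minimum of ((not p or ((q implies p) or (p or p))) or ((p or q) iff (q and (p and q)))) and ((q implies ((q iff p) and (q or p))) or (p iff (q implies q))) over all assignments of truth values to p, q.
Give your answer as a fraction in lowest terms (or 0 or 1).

0

Take p = 0, q = 1:
not p = not 0 = 1
q implies p = 1 implies 0 = 0
p or p = 0 or 0 = 0
(q implies p) or (p or p) = 0 or 0 = 0
not p or ((q implies p) or (p or p)) = 1 or 0 = 1
p or q = 0 or 1 = 1
p and q = 0 and 1 = 0
q and (p and q) = 1 and 0 = 0
(p or q) iff (q and (p and q)) = 1 iff 0 = 0
(not p or ((q implies p) or (p or p))) or ((p or q) iff (q and (p and q))) = 1 or 0 = 1
q iff p = 1 iff 0 = 0
q or p = 1 or 0 = 1
(q iff p) and (q or p) = 0 and 1 = 0
q implies ((q iff p) and (q or p)) = 1 implies 0 = 0
q implies q = 1 implies 1 = 1
p iff (q implies q) = 0 iff 1 = 0
(q implies ((q iff p) and (q or p))) or (p iff (q implies q)) = 0 or 0 = 0
((not p or ((q implies p) or (p or p))) or ((p or q) iff (q and (p and q)))) and ((q implies ((q iff p) and (q or p))) or (p iff (q implies q))) = 1 and 0 = 0
No assignment yields a value below 0, so this is the minimum.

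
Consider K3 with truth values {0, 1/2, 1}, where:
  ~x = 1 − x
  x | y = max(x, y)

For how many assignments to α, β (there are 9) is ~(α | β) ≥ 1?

1

α = 0, β = 0 ↦ 1  ≥
α = 0, β = 1/2 ↦ 1/2  <
α = 0, β = 1 ↦ 0  <
α = 1/2, β = 0 ↦ 1/2  <
α = 1/2, β = 1/2 ↦ 1/2  <
α = 1/2, β = 1 ↦ 0  <
α = 1, β = 0 ↦ 0  <
α = 1, β = 1/2 ↦ 0  <
α = 1, β = 1 ↦ 0  <
So 1 of the 9 assignments meets the threshold.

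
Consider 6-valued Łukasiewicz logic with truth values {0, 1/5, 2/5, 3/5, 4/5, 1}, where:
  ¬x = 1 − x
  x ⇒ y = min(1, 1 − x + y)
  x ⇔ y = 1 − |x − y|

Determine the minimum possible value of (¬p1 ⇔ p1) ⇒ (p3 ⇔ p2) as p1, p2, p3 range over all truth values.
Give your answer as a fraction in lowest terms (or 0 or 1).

Take p1 = 2/5, p2 = 0, p3 = 1:
¬p1 = ¬2/5 = 3/5
¬p1 ⇔ p1 = 3/5 ⇔ 2/5 = 4/5
p3 ⇔ p2 = 1 ⇔ 0 = 0
(¬p1 ⇔ p1) ⇒ (p3 ⇔ p2) = 4/5 ⇒ 0 = 1/5
No assignment yields a value below 1/5, so this is the minimum.

1/5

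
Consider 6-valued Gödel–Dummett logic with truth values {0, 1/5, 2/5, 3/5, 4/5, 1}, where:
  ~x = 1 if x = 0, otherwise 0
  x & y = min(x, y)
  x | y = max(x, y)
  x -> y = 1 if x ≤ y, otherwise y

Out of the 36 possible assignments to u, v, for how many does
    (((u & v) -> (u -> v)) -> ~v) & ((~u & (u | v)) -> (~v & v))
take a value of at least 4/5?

value 1: 6 assignments (counts)
value 0: 30 assignments
So 6 of the 36 assignments meet the threshold.

6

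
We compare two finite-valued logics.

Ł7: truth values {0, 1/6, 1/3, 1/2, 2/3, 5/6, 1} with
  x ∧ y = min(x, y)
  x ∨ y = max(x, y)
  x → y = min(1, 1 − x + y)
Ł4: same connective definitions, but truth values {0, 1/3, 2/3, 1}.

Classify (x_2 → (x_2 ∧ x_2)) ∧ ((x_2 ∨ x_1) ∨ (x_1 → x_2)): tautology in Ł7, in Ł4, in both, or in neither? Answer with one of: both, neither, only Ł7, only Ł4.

In Ł7: at x_1 = 1/6, x_2 = 0 the value is 5/6 — not a tautology.
In Ł4: at x_1 = 1/3, x_2 = 0 the value is 2/3 — not a tautology.

neither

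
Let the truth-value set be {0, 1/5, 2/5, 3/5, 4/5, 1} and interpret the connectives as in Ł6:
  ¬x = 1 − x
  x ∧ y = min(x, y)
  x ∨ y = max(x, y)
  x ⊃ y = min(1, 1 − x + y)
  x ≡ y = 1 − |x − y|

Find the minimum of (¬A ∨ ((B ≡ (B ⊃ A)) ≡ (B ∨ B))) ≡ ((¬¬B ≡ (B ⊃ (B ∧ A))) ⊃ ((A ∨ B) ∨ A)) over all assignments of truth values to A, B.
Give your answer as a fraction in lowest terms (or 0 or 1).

3/5

Take A = 0, B = 2/5:
¬A = ¬0 = 1
B ⊃ A = 2/5 ⊃ 0 = 3/5
B ≡ (B ⊃ A) = 2/5 ≡ 3/5 = 4/5
B ∨ B = 2/5 ∨ 2/5 = 2/5
(B ≡ (B ⊃ A)) ≡ (B ∨ B) = 4/5 ≡ 2/5 = 3/5
¬A ∨ ((B ≡ (B ⊃ A)) ≡ (B ∨ B)) = 1 ∨ 3/5 = 1
¬B = ¬2/5 = 3/5
¬¬B = ¬3/5 = 2/5
B ∧ A = 2/5 ∧ 0 = 0
B ⊃ (B ∧ A) = 2/5 ⊃ 0 = 3/5
¬¬B ≡ (B ⊃ (B ∧ A)) = 2/5 ≡ 3/5 = 4/5
A ∨ B = 0 ∨ 2/5 = 2/5
(A ∨ B) ∨ A = 2/5 ∨ 0 = 2/5
(¬¬B ≡ (B ⊃ (B ∧ A))) ⊃ ((A ∨ B) ∨ A) = 4/5 ⊃ 2/5 = 3/5
(¬A ∨ ((B ≡ (B ⊃ A)) ≡ (B ∨ B))) ≡ ((¬¬B ≡ (B ⊃ (B ∧ A))) ⊃ ((A ∨ B) ∨ A)) = 1 ≡ 3/5 = 3/5
No assignment yields a value below 3/5, so this is the minimum.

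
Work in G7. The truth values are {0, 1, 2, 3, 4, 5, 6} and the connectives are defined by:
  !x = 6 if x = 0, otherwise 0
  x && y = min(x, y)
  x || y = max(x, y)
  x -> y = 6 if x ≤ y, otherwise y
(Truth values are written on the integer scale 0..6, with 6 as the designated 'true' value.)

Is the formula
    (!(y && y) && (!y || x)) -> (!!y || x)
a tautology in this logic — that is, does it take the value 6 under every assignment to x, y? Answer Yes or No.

Counterexample: take x = 0, y = 0.
y && y = 0 && 0 = 0
!(y && y) = !0 = 6
!y = !0 = 6
!y || x = 6 || 0 = 6
!(y && y) && (!y || x) = 6 && 6 = 6
!y = !0 = 6
!!y = !6 = 0
!!y || x = 0 || 0 = 0
(!(y && y) && (!y || x)) -> (!!y || x) = 6 -> 0 = 0
This gives 0 ≠ 6.

No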